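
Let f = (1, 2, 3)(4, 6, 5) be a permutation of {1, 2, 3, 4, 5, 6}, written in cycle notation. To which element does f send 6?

6 appears in (4, 6, 5); the next entry (wrapping around) is 5.

5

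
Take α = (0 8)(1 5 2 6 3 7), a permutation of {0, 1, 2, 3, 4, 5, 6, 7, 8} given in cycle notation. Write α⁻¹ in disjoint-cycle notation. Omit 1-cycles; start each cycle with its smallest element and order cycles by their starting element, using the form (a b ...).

(0 8)(1 7 3 6 2 5)

Inverting a permutation written in cycle notation just reverses the order within every cycle.
Reversing each cycle of α and rotating so the smallest element leads gives (0 8)(1 7 3 6 2 5).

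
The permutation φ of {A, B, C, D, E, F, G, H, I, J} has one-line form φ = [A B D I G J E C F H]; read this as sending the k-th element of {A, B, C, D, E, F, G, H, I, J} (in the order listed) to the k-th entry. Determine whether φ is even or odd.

In disjoint-cycle form the cycle lengths are 6, 2, 1, 1.
A cycle is odd iff its length is even; φ has 2 even-length cycles, so sgn(φ) = (−1)^2 and φ is even.

even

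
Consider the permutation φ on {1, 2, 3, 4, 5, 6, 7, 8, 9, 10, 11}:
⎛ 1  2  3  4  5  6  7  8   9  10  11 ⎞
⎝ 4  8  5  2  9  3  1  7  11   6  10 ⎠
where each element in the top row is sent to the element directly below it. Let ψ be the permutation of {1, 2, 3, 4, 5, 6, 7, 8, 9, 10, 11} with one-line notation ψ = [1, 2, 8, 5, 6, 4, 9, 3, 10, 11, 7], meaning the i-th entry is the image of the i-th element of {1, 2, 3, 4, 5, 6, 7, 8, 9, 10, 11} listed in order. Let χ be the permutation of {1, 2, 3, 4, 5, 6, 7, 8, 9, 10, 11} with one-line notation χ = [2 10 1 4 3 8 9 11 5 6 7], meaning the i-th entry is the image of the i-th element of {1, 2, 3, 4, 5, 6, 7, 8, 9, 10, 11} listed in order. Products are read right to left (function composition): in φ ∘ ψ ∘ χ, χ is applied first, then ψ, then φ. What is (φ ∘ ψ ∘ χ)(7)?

Apply the permutations in order: χ(7) = 9, then ψ(9) = 10, then φ(10) = 6. So (φ ∘ ψ ∘ χ)(7) = 6.

6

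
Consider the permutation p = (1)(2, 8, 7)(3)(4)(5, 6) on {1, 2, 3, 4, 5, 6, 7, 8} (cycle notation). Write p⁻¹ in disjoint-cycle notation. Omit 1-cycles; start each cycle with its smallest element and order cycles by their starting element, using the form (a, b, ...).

(2, 7, 8)(5, 6)

If p sends a → b within a cycle, p⁻¹ sends b → a; equivalently, reverse each cycle.
After reversing and putting each cycle's least element first, p⁻¹ = (2, 7, 8)(5, 6).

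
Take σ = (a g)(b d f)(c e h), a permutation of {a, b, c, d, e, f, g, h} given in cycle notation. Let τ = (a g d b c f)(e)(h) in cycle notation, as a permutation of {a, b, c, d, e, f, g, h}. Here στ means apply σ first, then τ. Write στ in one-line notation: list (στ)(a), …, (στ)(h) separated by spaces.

d b e a h c g f

For each element, apply σ then τ: a → g → d; b → d → b; c → e → e; d → f → a; e → h → h; f → b → c; g → a → g; h → c → f.
Collecting the images, στ = [d b e a h c g f].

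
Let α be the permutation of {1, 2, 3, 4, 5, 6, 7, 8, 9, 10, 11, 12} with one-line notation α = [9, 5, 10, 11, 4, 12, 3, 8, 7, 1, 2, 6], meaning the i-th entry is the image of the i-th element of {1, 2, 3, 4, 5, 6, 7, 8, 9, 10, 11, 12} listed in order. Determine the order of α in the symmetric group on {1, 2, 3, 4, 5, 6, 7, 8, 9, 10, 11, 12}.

20

Writing α as disjoint cycles, the cycle lengths are 5, 4, 2, 1.
The order is lcm(5, 4, 2) = 20.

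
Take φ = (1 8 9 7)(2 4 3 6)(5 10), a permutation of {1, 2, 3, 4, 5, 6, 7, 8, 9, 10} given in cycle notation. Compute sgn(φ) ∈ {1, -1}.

The cycle lengths are 4, 4, 2.
A cycle of length ℓ contributes ℓ−1 transpositions, so φ is a product of 3 + 3 + 1 = 7 transpositions — odd.

-1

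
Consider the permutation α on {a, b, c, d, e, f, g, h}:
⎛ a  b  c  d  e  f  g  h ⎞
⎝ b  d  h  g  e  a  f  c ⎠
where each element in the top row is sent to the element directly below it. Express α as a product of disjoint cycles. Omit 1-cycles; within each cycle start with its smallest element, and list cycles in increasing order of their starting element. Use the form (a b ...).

From a: a → b → d → g → f → a, closing the cycle (a b d g f).
Repeating from the next unused element and collecting all non-trivial cycles gives (a b d g f)(c h).

(a b d g f)(c h)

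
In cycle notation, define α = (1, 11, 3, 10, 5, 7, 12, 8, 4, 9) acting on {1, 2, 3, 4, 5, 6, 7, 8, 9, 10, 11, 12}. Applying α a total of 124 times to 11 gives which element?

11 lies in the 10-cycle (1, 11, 3, 10, 5, 7, 12, 8, 4, 9).
Powers repeat with period 10 on this cycle, and 124 mod 10 = 4, so α^124(11) = α^4(11).
Advancing 4 steps from 11: 11 → 3 → 10 → 5 → 7.

7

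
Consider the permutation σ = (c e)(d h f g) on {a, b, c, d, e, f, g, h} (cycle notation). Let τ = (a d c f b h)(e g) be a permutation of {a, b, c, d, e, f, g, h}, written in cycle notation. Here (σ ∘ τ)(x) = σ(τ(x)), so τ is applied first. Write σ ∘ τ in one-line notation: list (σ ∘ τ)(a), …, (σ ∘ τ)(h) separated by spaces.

h f g e d b c a

For each element, apply τ then σ: a → d → h; b → h → f; c → f → g; d → c → e; e → g → d; f → b → b; g → e → c; h → a → a.
So σ ∘ τ in one-line form is h f g e d b c a.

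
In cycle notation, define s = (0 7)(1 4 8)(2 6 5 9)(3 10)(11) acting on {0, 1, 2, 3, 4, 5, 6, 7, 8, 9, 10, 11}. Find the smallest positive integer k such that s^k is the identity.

The disjoint cycles have lengths 4, 3, 2, 2, 1.
The order of s is the least common multiple of its cycle lengths: lcm(4, 3, 2, 2) = 12.

12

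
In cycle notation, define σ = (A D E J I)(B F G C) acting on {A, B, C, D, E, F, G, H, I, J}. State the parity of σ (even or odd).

odd

The cycle lengths are 5, 4, 1.
A cycle of length ℓ contributes ℓ−1 transpositions, so σ is a product of 4 + 3 = 7 transpositions — odd.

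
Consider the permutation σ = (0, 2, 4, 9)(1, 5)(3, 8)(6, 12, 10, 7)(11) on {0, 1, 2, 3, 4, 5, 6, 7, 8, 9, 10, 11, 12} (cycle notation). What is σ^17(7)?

7 lies in the 4-cycle (6, 12, 10, 7).
Since the cycle has length 4, σ^17 acts on it the same as σ^1 (17 mod 4 = 1).
Advancing 1 step from 7: 7 → 6.

6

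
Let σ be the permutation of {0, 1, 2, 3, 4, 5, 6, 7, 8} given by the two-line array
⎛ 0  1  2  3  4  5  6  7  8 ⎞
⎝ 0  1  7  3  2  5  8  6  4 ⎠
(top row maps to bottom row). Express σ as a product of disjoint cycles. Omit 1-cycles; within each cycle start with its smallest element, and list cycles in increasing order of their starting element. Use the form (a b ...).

Iterating σ from 2 gives 2 → 7 → 6 → 8 → 4 → 2; that is the 5-cycle (2 7 6 8 4).
Repeating from the next unused element and collecting all non-trivial cycles gives (2 7 6 8 4).

(2 7 6 8 4)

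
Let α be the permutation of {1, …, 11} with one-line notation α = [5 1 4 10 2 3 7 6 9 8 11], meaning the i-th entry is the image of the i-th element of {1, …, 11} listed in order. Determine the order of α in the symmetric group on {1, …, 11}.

15

Writing α as disjoint cycles, the cycle lengths are 5, 3, 1, 1, 1.
Since disjoint cycles commute, ord(α) = lcm(5, 3) = 15.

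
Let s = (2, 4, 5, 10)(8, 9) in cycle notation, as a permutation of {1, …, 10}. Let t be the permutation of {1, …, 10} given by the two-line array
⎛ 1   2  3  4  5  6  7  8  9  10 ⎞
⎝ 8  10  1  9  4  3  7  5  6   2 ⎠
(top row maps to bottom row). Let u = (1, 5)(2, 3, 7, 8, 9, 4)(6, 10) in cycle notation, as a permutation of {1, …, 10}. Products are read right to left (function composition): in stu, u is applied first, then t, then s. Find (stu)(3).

Chase 3: u(3) = 7; t(7) = 7; s(7) = 7. Hence (stu)(3) = 7.

7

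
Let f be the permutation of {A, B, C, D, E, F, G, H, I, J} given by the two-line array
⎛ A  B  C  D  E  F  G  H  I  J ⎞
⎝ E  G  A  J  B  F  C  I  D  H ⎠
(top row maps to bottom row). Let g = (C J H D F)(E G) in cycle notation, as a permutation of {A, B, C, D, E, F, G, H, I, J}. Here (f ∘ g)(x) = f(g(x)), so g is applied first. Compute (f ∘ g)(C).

First apply g: g(C) = J, then f(J) = H. Thus (f ∘ g)(C) = H.

H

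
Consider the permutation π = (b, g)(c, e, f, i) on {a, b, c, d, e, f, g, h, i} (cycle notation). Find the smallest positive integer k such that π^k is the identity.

4

The cycle type of π is (4, 2, 1, 1, 1).
The order of π is the least common multiple of its cycle lengths: lcm(4, 2) = 4.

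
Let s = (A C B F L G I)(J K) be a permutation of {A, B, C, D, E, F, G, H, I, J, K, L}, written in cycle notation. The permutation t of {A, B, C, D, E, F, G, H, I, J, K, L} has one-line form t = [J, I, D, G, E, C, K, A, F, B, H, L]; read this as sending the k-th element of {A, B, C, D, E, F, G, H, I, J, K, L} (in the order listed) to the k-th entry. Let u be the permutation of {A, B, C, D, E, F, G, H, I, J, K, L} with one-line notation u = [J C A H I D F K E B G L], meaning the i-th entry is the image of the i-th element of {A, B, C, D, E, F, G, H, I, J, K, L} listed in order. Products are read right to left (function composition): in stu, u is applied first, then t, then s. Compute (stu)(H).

(stu)(H) = s(t(u(H))). u(H) = K, then t(K) = H, then s(H) = H, so the result is H.

H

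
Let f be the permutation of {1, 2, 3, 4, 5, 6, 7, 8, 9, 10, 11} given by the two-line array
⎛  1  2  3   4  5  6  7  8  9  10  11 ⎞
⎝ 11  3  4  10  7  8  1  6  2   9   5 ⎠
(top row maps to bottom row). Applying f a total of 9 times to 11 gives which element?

Tracing 11 → 5 → … returns to 11 after 4 steps, so 11 lies in a 4-cycle (1, 11, 5, 7).
On a 4-cycle, f^4 is the identity, so f^9 = f^1 there (9 ≡ 1 mod 4).
Advancing 1 step from 11: 11 → 5.

5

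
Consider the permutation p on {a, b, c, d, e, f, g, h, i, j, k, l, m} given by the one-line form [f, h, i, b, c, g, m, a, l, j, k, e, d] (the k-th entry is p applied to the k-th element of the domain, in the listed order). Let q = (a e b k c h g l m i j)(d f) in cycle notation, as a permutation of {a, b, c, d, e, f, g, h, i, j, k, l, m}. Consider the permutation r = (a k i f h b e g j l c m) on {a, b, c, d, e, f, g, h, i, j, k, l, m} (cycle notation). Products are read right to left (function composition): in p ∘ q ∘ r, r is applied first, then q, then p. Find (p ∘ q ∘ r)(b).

h

Chase b: r(b) = e; q(e) = b; p(b) = h. Hence (p ∘ q ∘ r)(b) = h.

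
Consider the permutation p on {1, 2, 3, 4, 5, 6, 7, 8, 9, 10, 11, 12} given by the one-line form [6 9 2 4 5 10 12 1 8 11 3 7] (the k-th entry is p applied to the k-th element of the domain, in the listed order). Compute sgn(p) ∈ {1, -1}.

In disjoint-cycle form the cycle lengths are 8, 2, 1, 1.
A cycle of length ℓ contributes ℓ−1 transpositions, so p is a product of 7 + 1 = 8 transpositions — even.

1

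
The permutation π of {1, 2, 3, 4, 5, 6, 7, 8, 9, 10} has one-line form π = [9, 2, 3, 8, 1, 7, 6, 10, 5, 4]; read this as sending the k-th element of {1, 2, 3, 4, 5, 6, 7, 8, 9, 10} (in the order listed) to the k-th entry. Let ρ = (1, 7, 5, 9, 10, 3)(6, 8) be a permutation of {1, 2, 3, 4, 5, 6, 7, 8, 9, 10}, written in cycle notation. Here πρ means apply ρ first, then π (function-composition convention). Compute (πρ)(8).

ρ(8) = 6, then π(6) = 7; composing gives (πρ)(8) = 7.

7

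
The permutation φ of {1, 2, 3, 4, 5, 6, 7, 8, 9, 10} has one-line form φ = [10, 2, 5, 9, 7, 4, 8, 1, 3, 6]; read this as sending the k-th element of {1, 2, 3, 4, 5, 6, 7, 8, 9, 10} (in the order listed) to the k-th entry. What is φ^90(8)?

8

Tracing 8 → 1 → … returns to 8 after 9 steps, so 8 lies in a 9-cycle (1 10 6 4 9 3 5 7 8).
On a 9-cycle, φ^9 is the identity, so φ^90 = φ^0 there (90 ≡ 0 mod 9).
So φ^90(8) = 8.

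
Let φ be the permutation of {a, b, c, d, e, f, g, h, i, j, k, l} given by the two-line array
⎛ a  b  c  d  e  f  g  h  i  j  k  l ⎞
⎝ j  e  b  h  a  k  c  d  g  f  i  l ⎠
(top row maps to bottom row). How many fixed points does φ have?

1

The fixed points (elements with φ(x) = x) are {l}, so there is 1.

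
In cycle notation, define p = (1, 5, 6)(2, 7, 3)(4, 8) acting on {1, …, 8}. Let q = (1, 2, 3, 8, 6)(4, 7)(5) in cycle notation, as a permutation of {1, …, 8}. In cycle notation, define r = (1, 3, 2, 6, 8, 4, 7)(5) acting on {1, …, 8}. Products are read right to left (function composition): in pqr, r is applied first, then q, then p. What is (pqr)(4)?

8

Chase 4: r(4) = 7; q(7) = 4; p(4) = 8. Hence (pqr)(4) = 8.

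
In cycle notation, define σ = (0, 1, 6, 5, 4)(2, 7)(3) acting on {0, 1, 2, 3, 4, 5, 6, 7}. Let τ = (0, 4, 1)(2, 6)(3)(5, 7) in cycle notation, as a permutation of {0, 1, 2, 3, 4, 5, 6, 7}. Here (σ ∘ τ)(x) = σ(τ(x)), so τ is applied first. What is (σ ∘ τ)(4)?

6

(σ ∘ τ)(4) = σ(τ(4)). τ(4) = 1, then σ(1) = 6. So (σ ∘ τ)(4) = 6.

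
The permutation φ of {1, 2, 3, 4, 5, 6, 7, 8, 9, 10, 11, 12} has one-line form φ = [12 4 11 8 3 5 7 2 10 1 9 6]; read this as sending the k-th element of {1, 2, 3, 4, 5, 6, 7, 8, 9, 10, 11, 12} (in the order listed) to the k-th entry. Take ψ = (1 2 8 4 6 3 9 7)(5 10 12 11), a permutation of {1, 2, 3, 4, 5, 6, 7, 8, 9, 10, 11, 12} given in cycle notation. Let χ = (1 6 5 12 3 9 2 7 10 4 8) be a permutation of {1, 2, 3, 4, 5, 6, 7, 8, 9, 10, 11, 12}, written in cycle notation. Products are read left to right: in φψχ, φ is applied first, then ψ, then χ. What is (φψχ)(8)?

Apply the permutations in order: φ(8) = 2, then ψ(2) = 8, then χ(8) = 1. So (φψχ)(8) = 1.

1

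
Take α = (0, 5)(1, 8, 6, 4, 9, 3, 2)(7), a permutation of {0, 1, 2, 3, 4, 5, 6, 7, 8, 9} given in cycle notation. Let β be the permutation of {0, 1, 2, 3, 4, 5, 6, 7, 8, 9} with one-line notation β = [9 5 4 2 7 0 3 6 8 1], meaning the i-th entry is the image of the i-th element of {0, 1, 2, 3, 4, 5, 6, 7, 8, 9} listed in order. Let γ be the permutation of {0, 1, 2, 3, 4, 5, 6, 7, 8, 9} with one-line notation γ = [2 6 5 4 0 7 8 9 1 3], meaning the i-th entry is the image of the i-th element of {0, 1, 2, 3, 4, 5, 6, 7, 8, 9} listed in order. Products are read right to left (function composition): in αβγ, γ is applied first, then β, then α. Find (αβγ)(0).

(αβγ)(0) = α(β(γ(0))). γ(0) = 2, then β(2) = 4, then α(4) = 9, so the result is 9.

9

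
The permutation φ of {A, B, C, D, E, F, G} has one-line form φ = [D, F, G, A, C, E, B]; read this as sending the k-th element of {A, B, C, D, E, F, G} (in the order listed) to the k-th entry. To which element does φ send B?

B is element number 2 of the domain, and entry number 2 of the one-line form is F, so φ(B) = F.

F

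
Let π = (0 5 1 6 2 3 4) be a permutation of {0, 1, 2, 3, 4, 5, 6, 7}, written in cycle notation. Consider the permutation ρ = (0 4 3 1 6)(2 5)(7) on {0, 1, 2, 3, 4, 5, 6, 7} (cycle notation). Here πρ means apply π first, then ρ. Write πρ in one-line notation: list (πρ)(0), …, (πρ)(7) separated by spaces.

(πρ)(x) = ρ(π(x)). Computing each image: ρ(π(0)) = ρ(5) = 2, ρ(π(1)) = ρ(6) = 0, ρ(π(2)) = ρ(3) = 1, ρ(π(3)) = ρ(4) = 3, ρ(π(4)) = ρ(0) = 4, ρ(π(5)) = ρ(1) = 6, ρ(π(6)) = ρ(2) = 5, ρ(π(7)) = ρ(7) = 7.
Hence πρ = [2 0 1 3 4 6 5 7].

2 0 1 3 4 6 5 7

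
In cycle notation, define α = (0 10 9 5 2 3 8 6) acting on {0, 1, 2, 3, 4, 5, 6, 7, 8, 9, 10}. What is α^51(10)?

2

10 lies in the 8-cycle (0 10 9 5 2 3 8 6).
On an 8-cycle, α^8 is the identity, so α^51 = α^3 there (51 ≡ 3 mod 8).
Advancing 3 steps from 10: 10 → 9 → 5 → 2.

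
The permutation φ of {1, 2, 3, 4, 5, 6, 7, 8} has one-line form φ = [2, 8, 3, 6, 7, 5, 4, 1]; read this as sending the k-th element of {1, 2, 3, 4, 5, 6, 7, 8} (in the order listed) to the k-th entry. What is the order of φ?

Decomposing into disjoint cycles gives cycle lengths 4, 3, 1.
The order is lcm(4, 3) = 12.

12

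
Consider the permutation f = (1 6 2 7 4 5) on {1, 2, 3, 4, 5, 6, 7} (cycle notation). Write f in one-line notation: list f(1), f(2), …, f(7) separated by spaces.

6 7 3 5 1 2 4

Each element maps to the next entry in its cycle (wrapping to the front): 1↦6, 2↦7, 3↦3, 4↦5, 5↦1, 6↦2, 7↦4.
So the one-line form is 6 7 3 5 1 2 4.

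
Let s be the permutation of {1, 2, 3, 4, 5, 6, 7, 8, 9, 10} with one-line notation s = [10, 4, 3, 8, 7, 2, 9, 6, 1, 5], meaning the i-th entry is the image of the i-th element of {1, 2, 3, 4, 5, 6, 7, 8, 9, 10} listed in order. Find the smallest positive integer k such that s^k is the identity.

20

Decomposing into disjoint cycles gives cycle lengths 5, 4, 1.
Since disjoint cycles commute, ord(s) = lcm(5, 4) = 20.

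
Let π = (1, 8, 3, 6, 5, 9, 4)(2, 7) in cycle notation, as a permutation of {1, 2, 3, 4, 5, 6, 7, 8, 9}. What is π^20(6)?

3

6 lies in the 7-cycle (1, 8, 3, 6, 5, 9, 4).
Powers repeat with period 7 on this cycle, and 20 mod 7 = 6, so π^20(6) = π^6(6).
Advancing 6 steps from 6: 6 → 5 → 9 → 4 → 1 → 8 → 3.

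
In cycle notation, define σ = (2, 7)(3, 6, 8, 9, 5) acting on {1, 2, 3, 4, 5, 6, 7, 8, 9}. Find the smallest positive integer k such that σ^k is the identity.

The disjoint cycles have lengths 5, 2, 1, 1.
The order is lcm(5, 2) = 10.

10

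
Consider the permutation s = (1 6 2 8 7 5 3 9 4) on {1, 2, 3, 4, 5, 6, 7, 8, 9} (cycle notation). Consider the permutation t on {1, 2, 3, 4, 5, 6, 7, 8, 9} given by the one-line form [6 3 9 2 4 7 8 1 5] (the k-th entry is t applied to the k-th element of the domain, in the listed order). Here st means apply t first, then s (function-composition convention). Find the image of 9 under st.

3

(st)(9) = s(t(9)). t(9) = 5, then s(5) = 3. So (st)(9) = 3.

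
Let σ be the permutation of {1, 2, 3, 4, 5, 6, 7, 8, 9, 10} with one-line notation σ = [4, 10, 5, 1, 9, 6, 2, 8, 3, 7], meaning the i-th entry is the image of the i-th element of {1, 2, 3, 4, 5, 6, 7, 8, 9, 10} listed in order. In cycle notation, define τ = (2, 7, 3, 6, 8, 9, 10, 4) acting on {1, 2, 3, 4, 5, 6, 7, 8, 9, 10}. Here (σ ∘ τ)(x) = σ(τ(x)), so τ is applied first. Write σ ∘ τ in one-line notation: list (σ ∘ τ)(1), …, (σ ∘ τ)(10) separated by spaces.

Chase each element through τ then σ: 1 → 1 → 4; 2 → 7 → 2; 3 → 6 → 6; 4 → 2 → 10; 5 → 5 → 9; 6 → 8 → 8; 7 → 3 → 5; 8 → 9 → 3; 9 → 10 → 7; 10 → 4 → 1.
So σ ∘ τ in one-line form is 4 2 6 10 9 8 5 3 7 1.

4 2 6 10 9 8 5 3 7 1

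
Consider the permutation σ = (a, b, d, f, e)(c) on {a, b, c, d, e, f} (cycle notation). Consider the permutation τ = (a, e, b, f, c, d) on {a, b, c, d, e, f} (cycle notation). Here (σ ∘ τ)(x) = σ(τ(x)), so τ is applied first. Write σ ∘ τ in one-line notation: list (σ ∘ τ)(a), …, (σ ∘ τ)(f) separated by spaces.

a e f b d c

(σ ∘ τ)(x) = σ(τ(x)). Computing each image: σ(τ(a)) = σ(e) = a, σ(τ(b)) = σ(f) = e, σ(τ(c)) = σ(d) = f, σ(τ(d)) = σ(a) = b, σ(τ(e)) = σ(b) = d, σ(τ(f)) = σ(c) = c.
Hence σ ∘ τ = [a e f b d c].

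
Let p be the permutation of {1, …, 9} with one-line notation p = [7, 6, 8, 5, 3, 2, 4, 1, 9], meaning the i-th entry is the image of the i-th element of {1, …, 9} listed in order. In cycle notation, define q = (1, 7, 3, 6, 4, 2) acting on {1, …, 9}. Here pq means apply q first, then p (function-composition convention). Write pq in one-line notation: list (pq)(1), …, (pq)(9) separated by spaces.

For each element, apply q then p: 1 → 7 → 4; 2 → 1 → 7; 3 → 6 → 2; 4 → 2 → 6; 5 → 5 → 3; 6 → 4 → 5; 7 → 3 → 8; 8 → 8 → 1; 9 → 9 → 9.
Collecting the images, pq = [4 7 2 6 3 5 8 1 9].

4 7 2 6 3 5 8 1 9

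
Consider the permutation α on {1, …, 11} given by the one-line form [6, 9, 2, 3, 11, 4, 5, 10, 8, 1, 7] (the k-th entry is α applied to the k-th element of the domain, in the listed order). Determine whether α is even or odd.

odd

In disjoint-cycle form the cycle lengths are 8, 3.
A cycle of length ℓ contributes ℓ−1 transpositions, so α is a product of 7 + 2 = 9 transpositions — odd.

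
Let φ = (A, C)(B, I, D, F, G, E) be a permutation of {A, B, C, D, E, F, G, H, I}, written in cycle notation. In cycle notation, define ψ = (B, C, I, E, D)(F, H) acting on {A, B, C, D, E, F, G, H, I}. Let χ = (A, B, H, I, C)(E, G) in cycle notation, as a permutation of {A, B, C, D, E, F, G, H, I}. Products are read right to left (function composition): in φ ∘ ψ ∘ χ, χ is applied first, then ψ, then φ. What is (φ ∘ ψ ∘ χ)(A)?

A

Apply the permutations in order: χ(A) = B, then ψ(B) = C, then φ(C) = A. So (φ ∘ ψ ∘ χ)(A) = A.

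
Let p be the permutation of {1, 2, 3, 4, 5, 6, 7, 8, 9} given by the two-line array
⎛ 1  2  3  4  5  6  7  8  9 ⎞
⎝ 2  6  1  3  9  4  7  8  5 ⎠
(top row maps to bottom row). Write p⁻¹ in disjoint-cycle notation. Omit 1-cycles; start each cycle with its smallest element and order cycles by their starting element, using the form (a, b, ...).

(1, 3, 4, 6, 2)(5, 9)

The cycle decomposition of p is (1, 2, 6, 4, 3)(5, 9).
The inverse reverses every cycle; in canonical form, p⁻¹ = (1, 3, 4, 6, 2)(5, 9).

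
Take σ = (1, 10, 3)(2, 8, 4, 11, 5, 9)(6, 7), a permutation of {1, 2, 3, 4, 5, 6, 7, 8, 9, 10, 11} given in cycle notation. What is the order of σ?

The disjoint cycles have lengths 6, 3, 2.
The order of σ is the least common multiple of its cycle lengths: lcm(6, 3, 2) = 6.

6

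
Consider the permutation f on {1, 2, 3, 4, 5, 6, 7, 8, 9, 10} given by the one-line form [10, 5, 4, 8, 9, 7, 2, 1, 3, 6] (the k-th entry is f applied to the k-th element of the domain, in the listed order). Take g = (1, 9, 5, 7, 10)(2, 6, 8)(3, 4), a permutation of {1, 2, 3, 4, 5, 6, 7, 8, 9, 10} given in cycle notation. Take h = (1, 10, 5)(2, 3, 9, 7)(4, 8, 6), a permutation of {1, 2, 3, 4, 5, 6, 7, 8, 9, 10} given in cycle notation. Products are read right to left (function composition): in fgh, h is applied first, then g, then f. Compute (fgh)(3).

Apply the permutations in order: h(3) = 9, then g(9) = 5, then f(5) = 9. So (fgh)(3) = 9.

9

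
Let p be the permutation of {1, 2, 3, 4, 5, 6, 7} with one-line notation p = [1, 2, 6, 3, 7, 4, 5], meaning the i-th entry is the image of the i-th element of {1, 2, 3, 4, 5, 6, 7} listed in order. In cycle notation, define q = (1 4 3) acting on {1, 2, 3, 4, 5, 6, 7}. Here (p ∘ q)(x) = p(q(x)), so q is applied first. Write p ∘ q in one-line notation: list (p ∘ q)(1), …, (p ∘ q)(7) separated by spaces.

3 2 1 6 7 4 5

For each element, apply q then p: 1 → 4 → 3; 2 → 2 → 2; 3 → 1 → 1; 4 → 3 → 6; 5 → 5 → 7; 6 → 6 → 4; 7 → 7 → 5.
Collecting the images, p ∘ q = [3 2 1 6 7 4 5].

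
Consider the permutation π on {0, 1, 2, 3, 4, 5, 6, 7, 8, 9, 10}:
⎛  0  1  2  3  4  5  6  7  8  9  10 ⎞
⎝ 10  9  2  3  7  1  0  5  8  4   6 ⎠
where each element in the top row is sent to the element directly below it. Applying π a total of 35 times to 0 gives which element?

6

Tracing 0 → 10 → … returns to 0 after 3 steps, so 0 lies in a 3-cycle (0 10 6).
Since the cycle has length 3, π^35 acts on it the same as π^2 (35 mod 3 = 2).
Stepping 2 places around the cycle: 0 → 10 → 6.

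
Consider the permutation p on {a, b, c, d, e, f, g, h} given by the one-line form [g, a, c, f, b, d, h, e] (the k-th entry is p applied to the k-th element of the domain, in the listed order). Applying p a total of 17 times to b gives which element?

g

Tracing b → a → … returns to b after 5 steps, so b lies in a 5-cycle (a g h e b).
On a 5-cycle, p^5 is the identity, so p^17 = p^2 there (17 ≡ 2 mod 5).
Stepping 2 places around the cycle: b → a → g.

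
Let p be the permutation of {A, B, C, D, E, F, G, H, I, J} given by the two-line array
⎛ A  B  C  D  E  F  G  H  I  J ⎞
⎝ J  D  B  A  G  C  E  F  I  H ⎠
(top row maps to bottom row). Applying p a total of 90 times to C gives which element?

F

Tracing C → B → … returns to C after 7 steps, so C lies in a 7-cycle (A J H F C B D).
Since the cycle has length 7, p^90 acts on it the same as p^6 (90 mod 7 = 6).
Stepping 6 places around the cycle: C → B → D → A → J → H → F.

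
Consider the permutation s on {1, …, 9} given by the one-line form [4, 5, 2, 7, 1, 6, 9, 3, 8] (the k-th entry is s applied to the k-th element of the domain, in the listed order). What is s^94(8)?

Tracing 8 → 3 → … returns to 8 after 8 steps, so 8 lies in an 8-cycle (1, 4, 7, 9, 8, 3, 2, 5).
On an 8-cycle, s^8 is the identity, so s^94 = s^6 there (94 ≡ 6 mod 8).
Stepping 6 places around the cycle: 8 → 3 → 2 → 5 → 1 → 4 → 7.

7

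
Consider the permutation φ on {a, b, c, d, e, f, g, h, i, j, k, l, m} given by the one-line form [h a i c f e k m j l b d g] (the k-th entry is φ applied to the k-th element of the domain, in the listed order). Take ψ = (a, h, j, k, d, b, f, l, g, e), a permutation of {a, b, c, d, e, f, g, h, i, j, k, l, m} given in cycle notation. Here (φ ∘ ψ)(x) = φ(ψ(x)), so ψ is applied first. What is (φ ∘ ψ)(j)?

b

ψ(j) = k, then φ(k) = b; composing gives (φ ∘ ψ)(j) = b.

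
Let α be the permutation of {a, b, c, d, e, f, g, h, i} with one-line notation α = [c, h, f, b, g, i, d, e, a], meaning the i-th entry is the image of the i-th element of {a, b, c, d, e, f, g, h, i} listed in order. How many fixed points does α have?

No element satisfies α(x) = x, so there are 0 fixed points.

0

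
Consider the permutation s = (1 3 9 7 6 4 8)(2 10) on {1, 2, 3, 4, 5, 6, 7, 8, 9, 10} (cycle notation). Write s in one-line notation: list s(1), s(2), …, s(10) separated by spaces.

Image by image: 1↦3, 2↦10, 3↦9, 4↦8, 5↦5, 6↦4, 7↦6, 8↦1, 9↦7, 10↦2.
So the one-line form is 3 10 9 8 5 4 6 1 7 2.

3 10 9 8 5 4 6 1 7 2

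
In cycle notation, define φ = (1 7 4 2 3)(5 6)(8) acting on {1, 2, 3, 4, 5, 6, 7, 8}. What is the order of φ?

The cycle type of φ is (5, 2, 1).
Since disjoint cycles commute, ord(φ) = lcm(5, 2) = 10.

10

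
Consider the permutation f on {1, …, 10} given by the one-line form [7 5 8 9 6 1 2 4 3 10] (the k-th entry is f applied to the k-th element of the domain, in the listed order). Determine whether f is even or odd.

In disjoint-cycle form the cycle lengths are 5, 4, 1.
A cycle of length ℓ contributes ℓ−1 transpositions, so f is a product of 4 + 3 = 7 transpositions — odd.

odd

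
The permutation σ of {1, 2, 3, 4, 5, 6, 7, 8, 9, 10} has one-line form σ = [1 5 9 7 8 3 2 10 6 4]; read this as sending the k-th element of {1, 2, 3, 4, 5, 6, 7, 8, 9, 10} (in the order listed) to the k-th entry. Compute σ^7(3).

9

Tracing 3 → 9 → … returns to 3 after 3 steps, so 3 lies in a 3-cycle (3 9 6).
Since the cycle has length 3, σ^7 acts on it the same as σ^1 (7 mod 3 = 1).
Advancing 1 step from 3: 3 → 9.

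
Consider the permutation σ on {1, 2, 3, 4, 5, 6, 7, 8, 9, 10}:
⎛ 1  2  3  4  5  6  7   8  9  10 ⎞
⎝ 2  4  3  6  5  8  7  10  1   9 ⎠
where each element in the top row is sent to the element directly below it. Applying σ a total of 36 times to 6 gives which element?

8

Tracing 6 → 8 → … returns to 6 after 7 steps, so 6 lies in a 7-cycle (1 2 4 6 8 10 9).
Since the cycle has length 7, σ^36 acts on it the same as σ^1 (36 mod 7 = 1).
Advancing 1 step from 6: 6 → 8.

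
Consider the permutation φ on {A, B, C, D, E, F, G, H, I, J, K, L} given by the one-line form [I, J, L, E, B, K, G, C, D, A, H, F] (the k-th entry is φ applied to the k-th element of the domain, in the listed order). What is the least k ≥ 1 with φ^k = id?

30

The disjoint-cycle form of φ has cycle lengths 6, 5, 1.
The order of φ is the least common multiple of its cycle lengths: lcm(6, 5) = 30.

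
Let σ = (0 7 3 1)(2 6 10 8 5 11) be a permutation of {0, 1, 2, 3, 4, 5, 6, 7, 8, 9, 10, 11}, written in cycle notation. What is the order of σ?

12

The cycle type of σ is (6, 4, 1, 1).
Since disjoint cycles commute, ord(σ) = lcm(6, 4) = 12.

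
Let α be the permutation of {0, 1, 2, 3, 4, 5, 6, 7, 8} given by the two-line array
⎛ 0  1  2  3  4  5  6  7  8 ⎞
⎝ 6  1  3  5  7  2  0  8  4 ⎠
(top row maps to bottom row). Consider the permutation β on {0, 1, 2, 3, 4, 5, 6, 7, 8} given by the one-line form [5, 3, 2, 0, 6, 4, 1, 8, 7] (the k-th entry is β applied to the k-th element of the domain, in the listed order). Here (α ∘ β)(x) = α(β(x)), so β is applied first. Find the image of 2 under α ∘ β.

β(2) = 2, then α(2) = 3; composing gives (α ∘ β)(2) = 3.

3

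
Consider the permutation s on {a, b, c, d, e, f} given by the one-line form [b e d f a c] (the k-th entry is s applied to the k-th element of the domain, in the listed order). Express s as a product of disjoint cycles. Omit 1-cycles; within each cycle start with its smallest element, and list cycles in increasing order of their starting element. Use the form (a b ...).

(a b e)(c d f)

Iterating s from a gives a → b → e → a; that is the 3-cycle (a b e).
Repeating from the next unused element and collecting all non-trivial cycles gives (a b e)(c d f).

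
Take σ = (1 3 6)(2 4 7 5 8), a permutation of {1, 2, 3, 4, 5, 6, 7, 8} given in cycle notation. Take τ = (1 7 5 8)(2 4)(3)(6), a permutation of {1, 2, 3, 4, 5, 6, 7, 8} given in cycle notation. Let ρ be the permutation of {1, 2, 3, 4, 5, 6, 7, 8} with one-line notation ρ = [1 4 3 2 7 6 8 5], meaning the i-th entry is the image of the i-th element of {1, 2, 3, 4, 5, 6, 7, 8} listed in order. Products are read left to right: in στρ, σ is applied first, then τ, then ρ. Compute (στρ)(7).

(στρ)(7) = ρ(τ(σ(7))). σ(7) = 5, then τ(5) = 8, then ρ(8) = 5, so the result is 5.

5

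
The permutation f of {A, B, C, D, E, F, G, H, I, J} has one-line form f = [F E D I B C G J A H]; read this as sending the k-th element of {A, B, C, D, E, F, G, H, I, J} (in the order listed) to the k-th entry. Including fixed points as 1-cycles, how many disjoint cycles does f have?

4

The cycle decomposition is (A, F, C, D, I)(B, E)(G)(H, J), which has 4 cycles (counting 1-cycles).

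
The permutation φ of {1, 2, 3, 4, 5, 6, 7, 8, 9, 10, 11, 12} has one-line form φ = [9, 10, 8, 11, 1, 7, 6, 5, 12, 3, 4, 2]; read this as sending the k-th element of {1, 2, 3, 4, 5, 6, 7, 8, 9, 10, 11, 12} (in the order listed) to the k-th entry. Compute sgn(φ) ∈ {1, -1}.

In disjoint-cycle form the cycle lengths are 8, 2, 2.
A cycle of length ℓ contributes ℓ−1 transpositions, so φ is a product of 7 + 1 + 1 = 9 transpositions — odd.

-1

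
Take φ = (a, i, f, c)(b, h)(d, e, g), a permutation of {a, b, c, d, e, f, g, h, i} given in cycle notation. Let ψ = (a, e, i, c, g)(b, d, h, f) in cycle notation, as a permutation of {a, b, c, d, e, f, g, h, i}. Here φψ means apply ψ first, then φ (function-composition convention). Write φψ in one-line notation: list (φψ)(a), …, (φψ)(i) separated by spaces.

(φψ)(x) = φ(ψ(x)). Computing each image: φ(ψ(a)) = φ(e) = g, φ(ψ(b)) = φ(d) = e, φ(ψ(c)) = φ(g) = d, φ(ψ(d)) = φ(h) = b, φ(ψ(e)) = φ(i) = f, φ(ψ(f)) = φ(b) = h, φ(ψ(g)) = φ(a) = i, φ(ψ(h)) = φ(f) = c, φ(ψ(i)) = φ(c) = a.
Hence φψ = [g e d b f h i c a].

g e d b f h i c a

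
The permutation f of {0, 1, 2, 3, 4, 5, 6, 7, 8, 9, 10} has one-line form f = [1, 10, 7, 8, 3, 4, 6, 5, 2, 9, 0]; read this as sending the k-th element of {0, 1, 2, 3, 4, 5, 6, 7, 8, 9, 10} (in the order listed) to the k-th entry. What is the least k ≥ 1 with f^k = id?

Decomposing into disjoint cycles gives cycle lengths 6, 3, 1, 1.
Since disjoint cycles commute, ord(f) = lcm(6, 3) = 6.

6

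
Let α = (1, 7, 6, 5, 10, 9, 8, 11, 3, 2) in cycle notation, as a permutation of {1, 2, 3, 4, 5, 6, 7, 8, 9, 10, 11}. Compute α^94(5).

5 lies in the 10-cycle (1, 7, 6, 5, 10, 9, 8, 11, 3, 2).
Since the cycle has length 10, α^94 acts on it the same as α^4 (94 mod 10 = 4).
Stepping 4 places around the cycle: 5 → 10 → 9 → 8 → 11.

11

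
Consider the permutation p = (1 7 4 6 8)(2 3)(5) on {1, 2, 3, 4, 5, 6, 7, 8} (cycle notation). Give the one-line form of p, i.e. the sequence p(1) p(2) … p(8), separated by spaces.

Each element maps to the next entry in its cycle (wrapping to the front): 1→7, 2→3, 3→2, 4→6, 5→5, 6→8, 7→4, 8→1.
Listing these in domain order gives 7 3 2 6 5 8 4 1.

7 3 2 6 5 8 4 1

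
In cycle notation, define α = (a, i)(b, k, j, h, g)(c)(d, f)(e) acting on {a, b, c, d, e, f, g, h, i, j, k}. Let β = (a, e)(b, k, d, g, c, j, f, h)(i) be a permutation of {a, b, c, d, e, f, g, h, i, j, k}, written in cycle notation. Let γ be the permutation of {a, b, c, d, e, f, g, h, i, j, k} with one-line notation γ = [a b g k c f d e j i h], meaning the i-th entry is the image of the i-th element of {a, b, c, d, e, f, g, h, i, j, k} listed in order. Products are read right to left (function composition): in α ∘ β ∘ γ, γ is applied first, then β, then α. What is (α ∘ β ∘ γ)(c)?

Chase c: γ(c) = g; β(g) = c; α(c) = c. Hence (α ∘ β ∘ γ)(c) = c.

c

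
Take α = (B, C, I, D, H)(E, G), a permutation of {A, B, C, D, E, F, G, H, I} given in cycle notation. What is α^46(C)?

I

C lies in the 5-cycle (B, C, I, D, H).
Powers repeat with period 5 on this cycle, and 46 mod 5 = 1, so α^46(C) = α^1(C).
Advancing 1 step from C: C → I.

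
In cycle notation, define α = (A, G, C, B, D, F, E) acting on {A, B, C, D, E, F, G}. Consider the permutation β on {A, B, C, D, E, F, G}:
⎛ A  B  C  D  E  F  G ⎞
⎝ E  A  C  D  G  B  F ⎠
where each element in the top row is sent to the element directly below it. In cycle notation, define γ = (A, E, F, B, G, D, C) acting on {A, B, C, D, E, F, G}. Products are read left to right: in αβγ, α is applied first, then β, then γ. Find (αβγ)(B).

(αβγ)(B) = γ(β(α(B))). α(B) = D, then β(D) = D, then γ(D) = C, so the result is C.

C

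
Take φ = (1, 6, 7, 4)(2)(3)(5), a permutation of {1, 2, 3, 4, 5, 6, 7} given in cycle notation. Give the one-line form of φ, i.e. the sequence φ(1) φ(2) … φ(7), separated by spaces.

Each element maps to the next entry in its cycle (wrapping to the front): 1→6, 2→2, 3→3, 4→1, 5→5, 6→7, 7→4.
So the one-line form is 6 2 3 1 5 7 4.

6 2 3 1 5 7 4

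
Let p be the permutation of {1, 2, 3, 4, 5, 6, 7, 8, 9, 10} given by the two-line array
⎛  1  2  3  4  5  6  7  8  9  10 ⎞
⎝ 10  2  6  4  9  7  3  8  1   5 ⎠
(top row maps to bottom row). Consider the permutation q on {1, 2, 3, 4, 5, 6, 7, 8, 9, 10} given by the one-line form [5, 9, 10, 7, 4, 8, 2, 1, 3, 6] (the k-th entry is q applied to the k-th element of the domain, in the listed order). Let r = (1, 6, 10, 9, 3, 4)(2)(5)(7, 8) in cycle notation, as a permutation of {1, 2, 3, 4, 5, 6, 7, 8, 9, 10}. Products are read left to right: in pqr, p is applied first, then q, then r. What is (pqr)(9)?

5

Apply the permutations in order: p(9) = 1, then q(1) = 5, then r(5) = 5. So (pqr)(9) = 5.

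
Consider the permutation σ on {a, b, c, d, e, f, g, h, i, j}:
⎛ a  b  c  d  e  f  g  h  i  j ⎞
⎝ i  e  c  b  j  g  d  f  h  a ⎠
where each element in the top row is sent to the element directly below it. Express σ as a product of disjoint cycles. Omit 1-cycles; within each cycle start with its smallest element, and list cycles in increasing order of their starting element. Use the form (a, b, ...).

From a: a → i → h → f → g → d → b → e → j → a, closing the cycle (a, i, h, f, g, d, b, e, j).
Repeating from the next unused element and collecting all non-trivial cycles gives (a, i, h, f, g, d, b, e, j).

(a, i, h, f, g, d, b, e, j)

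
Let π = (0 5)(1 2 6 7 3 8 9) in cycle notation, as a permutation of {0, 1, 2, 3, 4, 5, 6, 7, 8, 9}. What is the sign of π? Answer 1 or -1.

The cycle lengths are 7, 2, 1.
A cycle is odd iff its length is even; π has 1 even-length cycle, so sgn(π) = (−1)^1 and π is odd.

-1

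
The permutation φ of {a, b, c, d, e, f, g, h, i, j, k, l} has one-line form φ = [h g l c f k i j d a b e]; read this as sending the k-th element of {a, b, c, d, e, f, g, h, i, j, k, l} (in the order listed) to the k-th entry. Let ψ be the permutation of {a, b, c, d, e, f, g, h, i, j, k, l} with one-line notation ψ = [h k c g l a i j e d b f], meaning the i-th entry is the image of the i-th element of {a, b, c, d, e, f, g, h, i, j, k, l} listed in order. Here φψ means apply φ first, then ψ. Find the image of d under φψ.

φ(d) = c, then ψ(c) = c; composing gives (φψ)(d) = c.

c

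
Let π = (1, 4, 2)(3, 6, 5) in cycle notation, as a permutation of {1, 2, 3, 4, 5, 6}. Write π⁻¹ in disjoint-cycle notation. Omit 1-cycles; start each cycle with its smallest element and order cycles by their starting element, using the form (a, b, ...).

(1, 2, 4)(3, 5, 6)

If π sends a → b within a cycle, π⁻¹ sends b → a; equivalently, reverse each cycle.
Reversing each cycle of π and rotating so the smallest element leads gives (1, 2, 4)(3, 5, 6).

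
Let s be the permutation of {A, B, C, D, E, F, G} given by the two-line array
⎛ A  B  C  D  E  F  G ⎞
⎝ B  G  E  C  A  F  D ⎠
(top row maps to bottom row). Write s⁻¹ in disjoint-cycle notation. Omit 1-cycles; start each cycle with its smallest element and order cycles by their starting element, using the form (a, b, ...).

(A, E, C, D, G, B)

The cycle decomposition of s is (A, B, G, D, C, E).
The inverse reverses every cycle; in canonical form, s⁻¹ = (A, E, C, D, G, B).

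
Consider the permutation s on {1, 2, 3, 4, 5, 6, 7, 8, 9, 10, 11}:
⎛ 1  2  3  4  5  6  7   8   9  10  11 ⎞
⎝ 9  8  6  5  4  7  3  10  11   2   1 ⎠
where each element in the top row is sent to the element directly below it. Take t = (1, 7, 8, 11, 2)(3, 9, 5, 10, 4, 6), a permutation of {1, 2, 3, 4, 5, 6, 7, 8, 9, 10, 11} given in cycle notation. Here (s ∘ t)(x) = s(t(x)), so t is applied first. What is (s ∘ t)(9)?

4

t(9) = 5, then s(5) = 4; composing gives (s ∘ t)(9) = 4.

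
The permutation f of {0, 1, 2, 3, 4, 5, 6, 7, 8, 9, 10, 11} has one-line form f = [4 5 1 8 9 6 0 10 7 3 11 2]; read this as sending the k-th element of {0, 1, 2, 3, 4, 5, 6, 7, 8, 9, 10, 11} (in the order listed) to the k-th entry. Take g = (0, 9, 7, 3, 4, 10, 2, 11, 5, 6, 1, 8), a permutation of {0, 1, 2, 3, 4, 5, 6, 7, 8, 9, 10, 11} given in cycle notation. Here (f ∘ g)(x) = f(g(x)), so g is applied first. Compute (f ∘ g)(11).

First apply g: g(11) = 5, then f(5) = 6. Thus (f ∘ g)(11) = 6.

6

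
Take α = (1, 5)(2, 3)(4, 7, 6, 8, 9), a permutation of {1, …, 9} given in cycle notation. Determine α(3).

In the cycle (2, 3), 3 is followed by 2, so α(3) = 2.

2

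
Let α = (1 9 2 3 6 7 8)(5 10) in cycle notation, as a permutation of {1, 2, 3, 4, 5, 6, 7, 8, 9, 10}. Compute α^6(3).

2

3 lies in the 7-cycle (1 9 2 3 6 7 8).
Advancing 6 steps from 3: 3 → 6 → 7 → 8 → 1 → 9 → 2.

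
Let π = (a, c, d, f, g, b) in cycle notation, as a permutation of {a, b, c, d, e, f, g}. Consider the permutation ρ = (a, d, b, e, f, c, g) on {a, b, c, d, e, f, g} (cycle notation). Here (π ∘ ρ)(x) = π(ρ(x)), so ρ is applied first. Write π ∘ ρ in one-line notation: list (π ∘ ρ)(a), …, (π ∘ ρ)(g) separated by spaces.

f e b a g d c

(π ∘ ρ)(x) = π(ρ(x)). Computing each image: π(ρ(a)) = π(d) = f, π(ρ(b)) = π(e) = e, π(ρ(c)) = π(g) = b, π(ρ(d)) = π(b) = a, π(ρ(e)) = π(f) = g, π(ρ(f)) = π(c) = d, π(ρ(g)) = π(a) = c.
Hence π ∘ ρ = [f e b a g d c].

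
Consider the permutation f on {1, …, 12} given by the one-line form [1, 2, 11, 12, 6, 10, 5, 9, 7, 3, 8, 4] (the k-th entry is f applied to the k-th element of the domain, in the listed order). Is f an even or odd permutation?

In disjoint-cycle form the cycle lengths are 8, 2, 1, 1.
A cycle of length ℓ contributes ℓ−1 transpositions, so f is a product of 7 + 1 = 8 transpositions — even.

even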